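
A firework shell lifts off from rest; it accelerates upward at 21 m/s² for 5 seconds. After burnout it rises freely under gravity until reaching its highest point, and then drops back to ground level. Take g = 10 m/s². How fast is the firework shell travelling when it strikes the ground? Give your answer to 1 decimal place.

Phase 1 (powered ascent): v₀ = 0 m/s, a = 21 m/s².
v = v₀ + at = 0 + (21)(5) = 105 m/s
Δx = v₀t + ½at² = 0·5 + 0.5·21·5² = 262 m

Phase 2 (coasting upward): v₀ = 105 m/s, a = -10 m/s².
v = v₀ + at → t = (0 − 105) / -10 = 10.5 s
v² = v₀² + 2aΔx → Δx = (0² − 105²)/(2·-10) = 551 m

Phase 3 (free fall): v₀ = 0 m/s, a = -10 m/s².
Falls 814 m from rest: t = √(2·814/10) = 12.8 s; v = g·t = 128 m/s.
Impact speed = 128 m/s

127.6 m/s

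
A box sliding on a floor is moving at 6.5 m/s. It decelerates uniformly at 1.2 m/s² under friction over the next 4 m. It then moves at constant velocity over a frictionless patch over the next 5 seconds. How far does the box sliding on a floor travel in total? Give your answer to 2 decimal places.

Phase 1 (decelerating): v₀ = 6.50 m/s, a = -1.2 m/s².
v² = v₀² + 2aΔx = 6.50² + 2·-1.2·4 = 32.6 → v = 5.71 m/s
t = (v − v₀)/a = (5.71 − 6.50)/-1.2 = 0.655 s

Phase 2 (constant speed): v₀ = 5.71 m/s, a = 0 m/s².
v = v₀ + at = 5.71 + (0)(5) = 5.71 m/s
Δx = v₀t + ½at² = 5.71·5 + 0.5·0·5² = 28.6 m
Total distance = 4.00 + 28.6 = 32.6 m

32.57 m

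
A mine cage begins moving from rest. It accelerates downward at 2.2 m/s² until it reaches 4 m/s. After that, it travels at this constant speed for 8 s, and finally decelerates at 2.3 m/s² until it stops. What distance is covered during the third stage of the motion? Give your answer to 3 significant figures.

Phase 1 (accelerating): v₀ = 0 m/s, a = 2.2 m/s².
v = v₀ + at → t = (4 − 0) / 2.2 = 1.82 s
v² = v₀² + 2aΔx → Δx = (4² − 0²)/(2·2.2) = 3.64 m

Phase 2 (constant speed): v₀ = 4.00 m/s, a = 0 m/s².
v = v₀ + at = 4.00 + (0)(8) = 4.00 m/s
Δx = v₀t + ½at² = 4.00·8 + 0.5·0·8² = 32.0 m

Phase 3 (decelerating): v₀ = 4.00 m/s, a = -2.3 m/s².
v = v₀ + at → t = (0 − 4.00) / -2.3 = 1.74 s
v² = v₀² + 2aΔx → Δx = (0² − 4.00²)/(2·-2.3) = 3.48 m
Distance in phase 3 = 3.48 m

3.48 m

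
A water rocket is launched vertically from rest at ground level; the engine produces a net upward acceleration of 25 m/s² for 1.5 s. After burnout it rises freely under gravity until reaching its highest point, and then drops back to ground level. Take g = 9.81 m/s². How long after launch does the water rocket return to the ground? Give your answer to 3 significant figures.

Phase 1 (powered ascent): v₀ = 0 m/s, a = 25 m/s².
v = v₀ + at = 0 + (25)(1.5) = 37.5 m/s
Δx = v₀t + ½at² = 0·1.5 + 0.5·25·1.5² = 28.1 m

Phase 2 (coasting upward): v₀ = 37.5 m/s, a = -9.81 m/s².
v = v₀ + at → t = (0 − 37.5) / -9.81 = 3.82 s
v² = v₀² + 2aΔx → Δx = (0² − 37.5²)/(2·-9.81) = 71.7 m

Phase 3 (free fall): v₀ = 0 m/s, a = -9.81 m/s².
Falls 99.8 m from rest: t = √(2·99.8/9.81) = 4.51 s; v = g·t = 44.2 m/s.
Total time = 1.50 + 3.82 + 4.51 = 9.83 s

9.83 s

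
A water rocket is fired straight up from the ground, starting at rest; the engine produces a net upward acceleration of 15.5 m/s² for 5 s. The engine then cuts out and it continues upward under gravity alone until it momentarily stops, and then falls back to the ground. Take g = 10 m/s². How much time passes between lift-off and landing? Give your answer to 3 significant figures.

22.7 s

Phase 1 (powered ascent): v₀ = 0 m/s, a = 15.5 m/s².
v = v₀ + at = 0 + (15.5)(5) = 77.5 m/s
Δx = v₀t + ½at² = 0·5 + 0.5·15.5·5² = 194 m

Phase 2 (coasting upward): v₀ = 77.5 m/s, a = -10 m/s².
v = v₀ + at → t = (0 − 77.5) / -10 = 7.75 s
v² = v₀² + 2aΔx → Δx = (0² − 77.5²)/(2·-10) = 300 m

Phase 3 (free fall): v₀ = 0 m/s, a = -10 m/s².
Falls 494 m from rest: t = √(2·494/10) = 9.94 s; v = g·t = 99.4 m/s.
Total time = 5.00 + 7.75 + 9.94 = 22.7 s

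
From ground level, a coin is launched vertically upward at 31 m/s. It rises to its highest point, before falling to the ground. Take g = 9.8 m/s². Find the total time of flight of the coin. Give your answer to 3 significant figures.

6.33 s

Phase 1 (rising): v₀ = 31.0 m/s, a = -9.8 m/s².
v = v₀ + at → t = (0 − 31.0) / -9.8 = 3.16 s
v² = v₀² + 2aΔx → Δx = (0² − 31.0²)/(2·-9.8) = 49.0 m

Phase 2 (falling): v₀ = 0 m/s, a = -9.8 m/s².
Falls 49.0 m from rest: t = √(2·49.0/9.8) = 3.16 s; v = g·t = 31.0 m/s.
Total time = 3.16 + 3.16 = 6.33 s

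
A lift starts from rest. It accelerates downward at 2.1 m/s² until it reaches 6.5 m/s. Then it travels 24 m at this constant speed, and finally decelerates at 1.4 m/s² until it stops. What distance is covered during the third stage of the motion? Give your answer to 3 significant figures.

Phase 1 (accelerating): v₀ = 0 m/s, a = 2.1 m/s².
v = v₀ + at → t = (6.5 − 0) / 2.1 = 3.10 s
v² = v₀² + 2aΔx → Δx = (6.5² − 0²)/(2·2.1) = 10.1 m

Phase 2 (constant speed): v₀ = 6.50 m/s, a = 0 m/s².
Constant speed: t = d/v = 24/6.50 = 3.69 s

Phase 3 (decelerating): v₀ = 6.50 m/s, a = -1.4 m/s².
v = v₀ + at → t = (0 − 6.50) / -1.4 = 4.64 s
v² = v₀² + 2aΔx → Δx = (0² − 6.50²)/(2·-1.4) = 15.1 m
Distance in phase 3 = 15.1 m

15.1 m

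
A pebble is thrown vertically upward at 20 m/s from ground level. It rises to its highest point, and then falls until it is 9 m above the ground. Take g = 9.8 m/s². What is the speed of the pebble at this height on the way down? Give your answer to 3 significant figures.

Phase 1 (rising): v₀ = 20.0 m/s, a = -9.8 m/s².
v = v₀ + at → t = (0 − 20.0) / -9.8 = 2.04 s
v² = v₀² + 2aΔx → Δx = (0² − 20.0²)/(2·-9.8) = 20.4 m

Phase 2 (falling): v₀ = 0 m/s, a = -9.8 m/s².
Falls 11.4 m from rest: t = √(2·11.4/9.8) = 1.53 s; v = g·t = 15.0 m/s.
Final speed = 15.0 m/s

15.0 m/s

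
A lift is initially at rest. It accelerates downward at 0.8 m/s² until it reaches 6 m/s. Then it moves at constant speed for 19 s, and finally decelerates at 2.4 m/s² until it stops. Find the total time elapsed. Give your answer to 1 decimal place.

Phase 1 (accelerating): v₀ = 0 m/s, a = 0.8 m/s².
v = v₀ + at → t = (6 − 0) / 0.8 = 7.50 s
v² = v₀² + 2aΔx → Δx = (6² − 0²)/(2·0.8) = 22.5 m

Phase 2 (constant speed): v₀ = 6.00 m/s, a = 0 m/s².
v = v₀ + at = 6.00 + (0)(19) = 6.00 m/s
Δx = v₀t + ½at² = 6.00·19 + 0.5·0·19² = 114 m

Phase 3 (decelerating): v₀ = 6.00 m/s, a = -2.4 m/s².
v = v₀ + at → t = (0 − 6.00) / -2.4 = 2.50 s
v² = v₀² + 2aΔx → Δx = (0² − 6.00²)/(2·-2.4) = 7.50 m
Total time = 7.50 + 19.0 + 2.50 = 29.0 s

29.0 s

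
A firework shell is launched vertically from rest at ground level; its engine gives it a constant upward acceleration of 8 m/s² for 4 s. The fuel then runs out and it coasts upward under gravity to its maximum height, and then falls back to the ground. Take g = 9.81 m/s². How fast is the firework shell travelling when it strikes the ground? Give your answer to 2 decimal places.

47.75 m/s

Phase 1 (powered ascent): v₀ = 0 m/s, a = 8 m/s².
v = v₀ + at = 0 + (8)(4) = 32.0 m/s
Δx = v₀t + ½at² = 0·4 + 0.5·8·4² = 64.0 m

Phase 2 (coasting upward): v₀ = 32.0 m/s, a = -9.81 m/s².
v = v₀ + at → t = (0 − 32.0) / -9.81 = 3.26 s
v² = v₀² + 2aΔx → Δx = (0² − 32.0²)/(2·-9.81) = 52.2 m

Phase 3 (free fall): v₀ = 0 m/s, a = -9.81 m/s².
Falls 116 m from rest: t = √(2·116/9.81) = 4.87 s; v = g·t = 47.7 m/s.
Impact speed = 47.7 m/s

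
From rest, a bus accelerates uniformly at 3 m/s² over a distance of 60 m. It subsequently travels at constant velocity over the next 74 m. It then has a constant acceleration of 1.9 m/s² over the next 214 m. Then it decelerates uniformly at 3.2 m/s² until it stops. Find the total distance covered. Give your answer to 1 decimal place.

531.3 m

Phase 1 (accelerating): v₀ = 0 m/s, a = 3 m/s².
v² = v₀² + 2aΔx = 0² + 2·3·60 = 360 → v = 19.0 m/s
t = (v − v₀)/a = (19.0 − 0)/3 = 6.32 s

Phase 2 (constant speed): v₀ = 19.0 m/s, a = 0 m/s².
Constant speed: t = d/v = 74/19.0 = 3.90 s

Phase 3 (accelerating): v₀ = 19.0 m/s, a = 1.9 m/s².
v² = v₀² + 2aΔx = 19.0² + 2·1.9·214 = 1170 → v = 34.3 m/s
t = (v − v₀)/a = (34.3 − 19.0)/1.9 = 8.04 s

Phase 4 (decelerating): v₀ = 34.3 m/s, a = -3.2 m/s².
v = v₀ + at → t = (0 − 34.3) / -3.2 = 10.7 s
v² = v₀² + 2aΔx → Δx = (0² − 34.3²)/(2·-3.2) = 183 m
Total distance = 60.0 + 74.0 + 214 + 183 = 531 m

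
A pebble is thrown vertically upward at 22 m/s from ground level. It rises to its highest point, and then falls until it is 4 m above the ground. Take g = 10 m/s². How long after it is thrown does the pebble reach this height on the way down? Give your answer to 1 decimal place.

Phase 1 (rising): v₀ = 22.0 m/s, a = -10 m/s².
v = v₀ + at → t = (0 − 22.0) / -10 = 2.20 s
v² = v₀² + 2aΔx → Δx = (0² − 22.0²)/(2·-10) = 24.2 m

Phase 2 (falling): v₀ = 0 m/s, a = -10 m/s².
Falls 20.2 m from rest: t = √(2·20.2/10) = 2.01 s; v = g·t = 20.1 m/s.
Total time = 2.20 + 2.01 = 4.21 s

4.2 s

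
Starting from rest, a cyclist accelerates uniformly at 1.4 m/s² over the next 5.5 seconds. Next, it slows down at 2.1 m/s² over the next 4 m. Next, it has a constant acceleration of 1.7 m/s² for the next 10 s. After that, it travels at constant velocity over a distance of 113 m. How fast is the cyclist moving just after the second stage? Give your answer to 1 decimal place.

Phase 1 (accelerating): v₀ = 0 m/s, a = 1.4 m/s².
v = v₀ + at = 0 + (1.4)(5.5) = 7.70 m/s
Δx = v₀t + ½at² = 0·5.5 + 0.5·1.4·5.5² = 21.2 m

Phase 2 (decelerating): v₀ = 7.70 m/s, a = -2.1 m/s².
v² = v₀² + 2aΔx = 7.70² + 2·-2.1·4 = 42.5 → v = 6.52 m/s
t = (v − v₀)/a = (6.52 − 7.70)/-2.1 = 0.563 s
Speed at end of phase 2 = 6.52 m/s

6.5 m/s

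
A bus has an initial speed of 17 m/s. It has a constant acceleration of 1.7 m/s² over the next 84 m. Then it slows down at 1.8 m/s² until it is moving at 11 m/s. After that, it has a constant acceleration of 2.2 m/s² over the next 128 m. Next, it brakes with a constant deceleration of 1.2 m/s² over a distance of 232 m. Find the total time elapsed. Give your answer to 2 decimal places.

Phase 1 (accelerating): v₀ = 17.0 m/s, a = 1.7 m/s².
v² = v₀² + 2aΔx = 17.0² + 2·1.7·84 = 575 → v = 24.0 m/s
t = (v − v₀)/a = (24.0 − 17.0)/1.7 = 4.10 s

Phase 2 (decelerating): v₀ = 24.0 m/s, a = -1.8 m/s².
v = v₀ + at → t = (11 − 24.0) / -1.8 = 7.21 s
v² = v₀² + 2aΔx → Δx = (11² − 24.0²)/(2·-1.8) = 126 m

Phase 3 (accelerating): v₀ = 11.0 m/s, a = 2.2 m/s².
v² = v₀² + 2aΔx = 11.0² + 2·2.2·128 = 684 → v = 26.2 m/s
t = (v − v₀)/a = (26.2 − 11.0)/2.2 = 6.89 s

Phase 4 (decelerating): v₀ = 26.2 m/s, a = -1.2 m/s².
v² = v₀² + 2aΔx = 26.2² + 2·-1.2·232 = 127 → v = 11.3 m/s
t = (v − v₀)/a = (11.3 − 26.2)/-1.2 = 12.4 s
Total time = 4.10 + 7.21 + 6.89 + 12.4 = 30.6 s

30.59 s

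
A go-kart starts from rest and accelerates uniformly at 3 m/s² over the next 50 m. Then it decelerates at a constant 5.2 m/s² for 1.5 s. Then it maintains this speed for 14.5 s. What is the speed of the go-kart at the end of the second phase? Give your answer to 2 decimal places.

Phase 1 (accelerating): v₀ = 0 m/s, a = 3 m/s².
v² = v₀² + 2aΔx = 0² + 2·3·50 = 300 → v = 17.3 m/s
t = (v − v₀)/a = (17.3 − 0)/3 = 5.77 s

Phase 2 (decelerating): v₀ = 17.3 m/s, a = -5.2 m/s².
v = v₀ + at = 17.3 + (-5.2)(1.5) = 9.52 m/s
Δx = v₀t + ½at² = 17.3·1.5 + 0.5·-5.2·1.5² = 20.1 m
Speed at end of phase 2 = 9.52 m/s

9.52 m/s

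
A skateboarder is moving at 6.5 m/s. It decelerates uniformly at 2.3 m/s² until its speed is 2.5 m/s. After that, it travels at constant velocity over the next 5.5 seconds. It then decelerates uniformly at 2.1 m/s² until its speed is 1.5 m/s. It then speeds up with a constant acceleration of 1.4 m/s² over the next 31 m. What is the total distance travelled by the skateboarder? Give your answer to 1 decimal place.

53.5 m

Phase 1 (decelerating): v₀ = 6.50 m/s, a = -2.3 m/s².
v = v₀ + at → t = (2.5 − 6.50) / -2.3 = 1.74 s
v² = v₀² + 2aΔx → Δx = (2.5² − 6.50²)/(2·-2.3) = 7.83 m

Phase 2 (constant speed): v₀ = 2.50 m/s, a = 0 m/s².
v = v₀ + at = 2.50 + (0)(5.5) = 2.50 m/s
Δx = v₀t + ½at² = 2.50·5.5 + 0.5·0·5.5² = 13.8 m

Phase 3 (decelerating): v₀ = 2.50 m/s, a = -2.1 m/s².
v = v₀ + at → t = (1.5 − 2.50) / -2.1 = 0.476 s
v² = v₀² + 2aΔx → Δx = (1.5² − 2.50²)/(2·-2.1) = 0.952 m

Phase 4 (accelerating): v₀ = 1.50 m/s, a = 1.4 m/s².
v² = v₀² + 2aΔx = 1.50² + 2·1.4·31 = 89.0 → v = 9.44 m/s
t = (v − v₀)/a = (9.44 − 1.50)/1.4 = 5.67 s
Total distance = 7.83 + 13.8 + 0.952 + 31.0 = 53.5 m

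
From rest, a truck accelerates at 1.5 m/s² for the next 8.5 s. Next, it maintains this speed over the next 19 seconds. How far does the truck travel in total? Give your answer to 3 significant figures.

296 m

Phase 1 (accelerating): v₀ = 0 m/s, a = 1.5 m/s².
v = v₀ + at = 0 + (1.5)(8.5) = 12.8 m/s
Δx = v₀t + ½at² = 0·8.5 + 0.5·1.5·8.5² = 54.2 m

Phase 2 (constant speed): v₀ = 12.8 m/s, a = 0 m/s².
v = v₀ + at = 12.8 + (0)(19) = 12.8 m/s
Δx = v₀t + ½at² = 12.8·19 + 0.5·0·19² = 242 m
Total distance = 54.2 + 242 = 296 m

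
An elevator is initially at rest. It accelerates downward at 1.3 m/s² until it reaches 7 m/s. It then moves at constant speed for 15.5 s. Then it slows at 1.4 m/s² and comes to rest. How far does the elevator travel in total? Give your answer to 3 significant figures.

145 m

Phase 1 (accelerating): v₀ = 0 m/s, a = 1.3 m/s².
v = v₀ + at → t = (7 − 0) / 1.3 = 5.38 s
v² = v₀² + 2aΔx → Δx = (7² − 0²)/(2·1.3) = 18.8 m

Phase 2 (constant speed): v₀ = 7.00 m/s, a = 0 m/s².
v = v₀ + at = 7.00 + (0)(15.5) = 7.00 m/s
Δx = v₀t + ½at² = 7.00·15.5 + 0.5·0·15.5² = 108 m

Phase 3 (decelerating): v₀ = 7.00 m/s, a = -1.4 m/s².
v = v₀ + at → t = (0 − 7.00) / -1.4 = 5.00 s
v² = v₀² + 2aΔx → Δx = (0² − 7.00²)/(2·-1.4) = 17.5 m
Total distance = 18.8 + 108 + 17.5 = 145 m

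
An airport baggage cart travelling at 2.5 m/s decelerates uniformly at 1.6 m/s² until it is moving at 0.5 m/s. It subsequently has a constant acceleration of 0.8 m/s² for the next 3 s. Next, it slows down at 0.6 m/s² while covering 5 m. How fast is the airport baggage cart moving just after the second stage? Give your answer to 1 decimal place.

2.9 m/s

Phase 1 (decelerating): v₀ = 2.50 m/s, a = -1.6 m/s².
v = v₀ + at → t = (0.5 − 2.50) / -1.6 = 1.25 s
v² = v₀² + 2aΔx → Δx = (0.5² − 2.50²)/(2·-1.6) = 1.88 m

Phase 2 (accelerating): v₀ = 0.500 m/s, a = 0.8 m/s².
v = v₀ + at = 0.500 + (0.8)(3) = 2.90 m/s
Δx = v₀t + ½at² = 0.500·3 + 0.5·0.8·3² = 5.10 m
Speed at end of phase 2 = 2.90 m/s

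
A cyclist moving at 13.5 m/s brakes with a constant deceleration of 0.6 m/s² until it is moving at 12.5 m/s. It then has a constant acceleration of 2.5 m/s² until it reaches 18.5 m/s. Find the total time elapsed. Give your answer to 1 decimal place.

Phase 1 (decelerating): v₀ = 13.5 m/s, a = -0.6 m/s².
v = v₀ + at → t = (12.5 − 13.5) / -0.6 = 1.67 s
v² = v₀² + 2aΔx → Δx = (12.5² − 13.5²)/(2·-0.6) = 21.7 m

Phase 2 (accelerating): v₀ = 12.5 m/s, a = 2.5 m/s².
v = v₀ + at → t = (18.5 − 12.5) / 2.5 = 2.40 s
v² = v₀² + 2aΔx → Δx = (18.5² − 12.5²)/(2·2.5) = 37.2 m
Total time = 1.67 + 2.40 = 4.07 s

4.1 s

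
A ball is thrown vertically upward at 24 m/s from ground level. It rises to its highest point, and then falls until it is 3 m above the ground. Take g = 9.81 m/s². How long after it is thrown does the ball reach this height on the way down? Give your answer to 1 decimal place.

Phase 1 (rising): v₀ = 24.0 m/s, a = -9.81 m/s².
v = v₀ + at → t = (0 − 24.0) / -9.81 = 2.45 s
v² = v₀² + 2aΔx → Δx = (0² − 24.0²)/(2·-9.81) = 29.4 m

Phase 2 (falling): v₀ = 0 m/s, a = -9.81 m/s².
Falls 26.4 m from rest: t = √(2·26.4/9.81) = 2.32 s; v = g·t = 22.7 m/s.
Total time = 2.45 + 2.32 = 4.76 s

4.8 s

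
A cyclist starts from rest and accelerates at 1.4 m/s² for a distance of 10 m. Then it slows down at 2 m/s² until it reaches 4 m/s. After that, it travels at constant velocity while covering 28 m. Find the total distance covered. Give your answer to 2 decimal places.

41.00 m

Phase 1 (accelerating): v₀ = 0 m/s, a = 1.4 m/s².
v² = v₀² + 2aΔx = 0² + 2·1.4·10 = 28.0 → v = 5.29 m/s
t = (v − v₀)/a = (5.29 − 0)/1.4 = 3.78 s

Phase 2 (decelerating): v₀ = 5.29 m/s, a = -2 m/s².
v = v₀ + at → t = (4 − 5.29) / -2 = 0.646 s
v² = v₀² + 2aΔx → Δx = (4² − 5.29²)/(2·-2) = 3.00 m

Phase 3 (constant speed): v₀ = 4.00 m/s, a = 0 m/s².
Constant speed: t = d/v = 28/4.00 = 7.00 s
Total distance = 10.0 + 3.00 + 28.0 = 41.0 m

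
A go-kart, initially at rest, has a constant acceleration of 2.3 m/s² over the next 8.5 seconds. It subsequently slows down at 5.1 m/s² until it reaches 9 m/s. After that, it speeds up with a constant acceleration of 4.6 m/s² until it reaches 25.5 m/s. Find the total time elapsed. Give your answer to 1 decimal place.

Phase 1 (accelerating): v₀ = 0 m/s, a = 2.3 m/s².
v = v₀ + at = 0 + (2.3)(8.5) = 19.5 m/s
Δx = v₀t + ½at² = 0·8.5 + 0.5·2.3·8.5² = 83.1 m

Phase 2 (decelerating): v₀ = 19.5 m/s, a = -5.1 m/s².
v = v₀ + at → t = (9 − 19.5) / -5.1 = 2.07 s
v² = v₀² + 2aΔx → Δx = (9² − 19.5²)/(2·-5.1) = 29.5 m

Phase 3 (accelerating): v₀ = 9.00 m/s, a = 4.6 m/s².
v = v₀ + at → t = (25.5 − 9.00) / 4.6 = 3.59 s
v² = v₀² + 2aΔx → Δx = (25.5² − 9.00²)/(2·4.6) = 61.9 m
Total time = 8.50 + 2.07 + 3.59 = 14.2 s

14.2 s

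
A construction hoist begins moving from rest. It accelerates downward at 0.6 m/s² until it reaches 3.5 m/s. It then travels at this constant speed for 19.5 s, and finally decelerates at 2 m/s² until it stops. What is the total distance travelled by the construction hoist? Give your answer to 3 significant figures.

81.5 m

Phase 1 (accelerating): v₀ = 0 m/s, a = 0.6 m/s².
v = v₀ + at → t = (3.5 − 0) / 0.6 = 5.83 s
v² = v₀² + 2aΔx → Δx = (3.5² − 0²)/(2·0.6) = 10.2 m

Phase 2 (constant speed): v₀ = 3.50 m/s, a = 0 m/s².
v = v₀ + at = 3.50 + (0)(19.5) = 3.50 m/s
Δx = v₀t + ½at² = 3.50·19.5 + 0.5·0·19.5² = 68.2 m

Phase 3 (decelerating): v₀ = 3.50 m/s, a = -2 m/s².
v = v₀ + at → t = (0 − 3.50) / -2 = 1.75 s
v² = v₀² + 2aΔx → Δx = (0² − 3.50²)/(2·-2) = 3.06 m
Total distance = 10.2 + 68.2 + 3.06 = 81.5 m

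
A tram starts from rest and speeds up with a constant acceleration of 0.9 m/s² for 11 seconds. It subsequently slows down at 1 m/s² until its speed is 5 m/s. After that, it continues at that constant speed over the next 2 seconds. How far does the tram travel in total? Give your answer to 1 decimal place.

Phase 1 (accelerating): v₀ = 0 m/s, a = 0.9 m/s².
v = v₀ + at = 0 + (0.9)(11) = 9.90 m/s
Δx = v₀t + ½at² = 0·11 + 0.5·0.9·11² = 54.5 m

Phase 2 (decelerating): v₀ = 9.90 m/s, a = -1 m/s².
v = v₀ + at → t = (5 − 9.90) / -1 = 4.90 s
v² = v₀² + 2aΔx → Δx = (5² − 9.90²)/(2·-1) = 36.5 m

Phase 3 (constant speed): v₀ = 5.00 m/s, a = 0 m/s².
v = v₀ + at = 5.00 + (0)(2) = 5.00 m/s
Δx = v₀t + ½at² = 5.00·2 + 0.5·0·2² = 10.0 m
Total distance = 54.5 + 36.5 + 10.0 = 101 m

101.0 m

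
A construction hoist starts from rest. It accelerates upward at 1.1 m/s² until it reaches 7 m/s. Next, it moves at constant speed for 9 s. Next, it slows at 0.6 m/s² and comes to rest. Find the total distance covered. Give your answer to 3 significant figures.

Phase 1 (accelerating): v₀ = 0 m/s, a = 1.1 m/s².
v = v₀ + at → t = (7 − 0) / 1.1 = 6.36 s
v² = v₀² + 2aΔx → Δx = (7² − 0²)/(2·1.1) = 22.3 m

Phase 2 (constant speed): v₀ = 7.00 m/s, a = 0 m/s².
v = v₀ + at = 7.00 + (0)(9) = 7.00 m/s
Δx = v₀t + ½at² = 7.00·9 + 0.5·0·9² = 63.0 m

Phase 3 (decelerating): v₀ = 7.00 m/s, a = -0.6 m/s².
v = v₀ + at → t = (0 − 7.00) / -0.6 = 11.7 s
v² = v₀² + 2aΔx → Δx = (0² − 7.00²)/(2·-0.6) = 40.8 m
Total distance = 22.3 + 63.0 + 40.8 = 126 m

126 m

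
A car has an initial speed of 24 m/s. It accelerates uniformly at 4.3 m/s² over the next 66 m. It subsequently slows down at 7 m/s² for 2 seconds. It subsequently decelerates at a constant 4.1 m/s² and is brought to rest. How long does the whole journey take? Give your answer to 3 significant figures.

Phase 1 (accelerating): v₀ = 24.0 m/s, a = 4.3 m/s².
v² = v₀² + 2aΔx = 24.0² + 2·4.3·66 = 1140 → v = 33.8 m/s
t = (v − v₀)/a = (33.8 − 24.0)/4.3 = 2.28 s

Phase 2 (decelerating): v₀ = 33.8 m/s, a = -7 m/s².
v = v₀ + at = 33.8 + (-7)(2) = 19.8 m/s
Δx = v₀t + ½at² = 33.8·2 + 0.5·-7·2² = 53.6 m

Phase 3 (decelerating): v₀ = 19.8 m/s, a = -4.1 m/s².
v = v₀ + at → t = (0 − 19.8) / -4.1 = 4.83 s
v² = v₀² + 2aΔx → Δx = (0² − 19.8²)/(2·-4.1) = 47.9 m
Total time = 2.28 + 2.00 + 4.83 = 9.12 s

9.12 s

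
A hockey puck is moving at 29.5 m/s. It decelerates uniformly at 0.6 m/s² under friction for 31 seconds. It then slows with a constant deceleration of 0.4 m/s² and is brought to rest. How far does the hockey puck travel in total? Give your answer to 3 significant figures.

Phase 1 (decelerating): v₀ = 29.5 m/s, a = -0.6 m/s².
v = v₀ + at = 29.5 + (-0.6)(31) = 10.9 m/s
Δx = v₀t + ½at² = 29.5·31 + 0.5·-0.6·31² = 626 m

Phase 2 (decelerating): v₀ = 10.9 m/s, a = -0.4 m/s².
v = v₀ + at → t = (0 − 10.9) / -0.4 = 27.3 s
v² = v₀² + 2aΔx → Δx = (0² − 10.9²)/(2·-0.4) = 149 m
Total distance = 626 + 149 = 775 m

775 m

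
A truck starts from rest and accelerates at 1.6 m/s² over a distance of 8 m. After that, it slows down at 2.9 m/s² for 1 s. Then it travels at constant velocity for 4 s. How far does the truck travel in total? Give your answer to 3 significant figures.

20.2 m

Phase 1 (accelerating): v₀ = 0 m/s, a = 1.6 m/s².
v² = v₀² + 2aΔx = 0² + 2·1.6·8 = 25.6 → v = 5.06 m/s
t = (v − v₀)/a = (5.06 − 0)/1.6 = 3.16 s

Phase 2 (decelerating): v₀ = 5.06 m/s, a = -2.9 m/s².
v = v₀ + at = 5.06 + (-2.9)(1) = 2.16 m/s
Δx = v₀t + ½at² = 5.06·1 + 0.5·-2.9·1² = 3.61 m

Phase 3 (constant speed): v₀ = 2.16 m/s, a = 0 m/s².
v = v₀ + at = 2.16 + (0)(4) = 2.16 m/s
Δx = v₀t + ½at² = 2.16·4 + 0.5·0·4² = 8.64 m
Total distance = 8.00 + 3.61 + 8.64 = 20.2 m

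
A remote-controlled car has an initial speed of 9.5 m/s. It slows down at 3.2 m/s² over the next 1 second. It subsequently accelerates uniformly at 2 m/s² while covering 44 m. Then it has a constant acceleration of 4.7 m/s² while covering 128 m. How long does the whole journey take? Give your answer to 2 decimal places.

Phase 1 (decelerating): v₀ = 9.50 m/s, a = -3.2 m/s².
v = v₀ + at = 9.50 + (-3.2)(1) = 6.30 m/s
Δx = v₀t + ½at² = 9.50·1 + 0.5·-3.2·1² = 7.90 m

Phase 2 (accelerating): v₀ = 6.30 m/s, a = 2 m/s².
v² = v₀² + 2aΔx = 6.30² + 2·2·44 = 216 → v = 14.7 m/s
t = (v − v₀)/a = (14.7 − 6.30)/2 = 4.19 s

Phase 3 (accelerating): v₀ = 14.7 m/s, a = 4.7 m/s².
v² = v₀² + 2aΔx = 14.7² + 2·4.7·128 = 1420 → v = 37.7 m/s
t = (v − v₀)/a = (37.7 − 14.7)/4.7 = 4.89 s
Total time = 1.00 + 4.19 + 4.89 = 10.1 s

10.08 s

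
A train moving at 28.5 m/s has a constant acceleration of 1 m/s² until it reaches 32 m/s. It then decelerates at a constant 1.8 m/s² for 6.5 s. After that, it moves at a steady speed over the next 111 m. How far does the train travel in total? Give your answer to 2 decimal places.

Phase 1 (accelerating): v₀ = 28.5 m/s, a = 1 m/s².
v = v₀ + at → t = (32 − 28.5) / 1 = 3.50 s
v² = v₀² + 2aΔx → Δx = (32² − 28.5²)/(2·1) = 106 m

Phase 2 (decelerating): v₀ = 32.0 m/s, a = -1.8 m/s².
v = v₀ + at = 32.0 + (-1.8)(6.5) = 20.3 m/s
Δx = v₀t + ½at² = 32.0·6.5 + 0.5·-1.8·6.5² = 170 m

Phase 3 (constant speed): v₀ = 20.3 m/s, a = 0 m/s².
Constant speed: t = d/v = 111/20.3 = 5.47 s
Total distance = 106 + 170 + 111 = 387 m

386.85 m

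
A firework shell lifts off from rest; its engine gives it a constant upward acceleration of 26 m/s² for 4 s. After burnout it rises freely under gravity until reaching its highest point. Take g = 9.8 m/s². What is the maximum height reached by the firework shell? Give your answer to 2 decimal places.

Phase 1 (powered ascent): v₀ = 0 m/s, a = 26 m/s².
v = v₀ + at = 0 + (26)(4) = 104 m/s
Δx = v₀t + ½at² = 0·4 + 0.5·26·4² = 208 m

Phase 2 (coasting upward): v₀ = 104 m/s, a = -9.8 m/s².
v = v₀ + at → t = (0 − 104) / -9.8 = 10.6 s
v² = v₀² + 2aΔx → Δx = (0² − 104²)/(2·-9.8) = 552 m
Maximum height = 208 + 552 = 760 m

759.84 m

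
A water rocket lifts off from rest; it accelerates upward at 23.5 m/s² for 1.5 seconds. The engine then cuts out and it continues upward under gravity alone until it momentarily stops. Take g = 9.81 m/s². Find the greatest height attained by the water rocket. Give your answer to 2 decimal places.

Phase 1 (powered ascent): v₀ = 0 m/s, a = 23.5 m/s².
v = v₀ + at = 0 + (23.5)(1.5) = 35.2 m/s
Δx = v₀t + ½at² = 0·1.5 + 0.5·23.5·1.5² = 26.4 m

Phase 2 (coasting upward): v₀ = 35.2 m/s, a = -9.81 m/s².
v = v₀ + at → t = (0 − 35.2) / -9.81 = 3.59 s
v² = v₀² + 2aΔx → Δx = (0² − 35.2²)/(2·-9.81) = 63.3 m
Maximum height = 26.4 + 63.3 = 89.8 m

89.77 m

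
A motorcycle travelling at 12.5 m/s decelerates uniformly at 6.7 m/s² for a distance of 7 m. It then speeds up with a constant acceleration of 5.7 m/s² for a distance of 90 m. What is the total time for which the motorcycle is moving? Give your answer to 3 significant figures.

5.09 s

Phase 1 (decelerating): v₀ = 12.5 m/s, a = -6.7 m/s².
v² = v₀² + 2aΔx = 12.5² + 2·-6.7·7 = 62.5 → v = 7.90 m/s
t = (v − v₀)/a = (7.90 − 12.5)/-6.7 = 0.686 s

Phase 2 (accelerating): v₀ = 7.90 m/s, a = 5.7 m/s².
v² = v₀² + 2aΔx = 7.90² + 2·5.7·90 = 1090 → v = 33.0 m/s
t = (v − v₀)/a = (33.0 − 7.90)/5.7 = 4.40 s
Total time = 0.686 + 4.40 = 5.09 s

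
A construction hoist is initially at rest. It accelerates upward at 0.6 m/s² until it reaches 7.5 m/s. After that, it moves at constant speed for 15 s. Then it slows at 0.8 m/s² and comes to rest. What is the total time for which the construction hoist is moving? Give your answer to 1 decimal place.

36.9 s

Phase 1 (accelerating): v₀ = 0 m/s, a = 0.6 m/s².
v = v₀ + at → t = (7.5 − 0) / 0.6 = 12.5 s
v² = v₀² + 2aΔx → Δx = (7.5² − 0²)/(2·0.6) = 46.9 m

Phase 2 (constant speed): v₀ = 7.50 m/s, a = 0 m/s².
v = v₀ + at = 7.50 + (0)(15) = 7.50 m/s
Δx = v₀t + ½at² = 7.50·15 + 0.5·0·15² = 112 m

Phase 3 (decelerating): v₀ = 7.50 m/s, a = -0.8 m/s².
v = v₀ + at → t = (0 − 7.50) / -0.8 = 9.38 s
v² = v₀² + 2aΔx → Δx = (0² − 7.50²)/(2·-0.8) = 35.2 m
Total time = 12.5 + 15.0 + 9.38 = 36.9 s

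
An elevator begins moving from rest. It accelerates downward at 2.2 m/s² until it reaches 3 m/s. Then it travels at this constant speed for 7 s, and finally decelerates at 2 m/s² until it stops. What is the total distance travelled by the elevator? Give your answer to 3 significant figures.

25.3 m

Phase 1 (accelerating): v₀ = 0 m/s, a = 2.2 m/s².
v = v₀ + at → t = (3 − 0) / 2.2 = 1.36 s
v² = v₀² + 2aΔx → Δx = (3² − 0²)/(2·2.2) = 2.05 m

Phase 2 (constant speed): v₀ = 3.00 m/s, a = 0 m/s².
v = v₀ + at = 3.00 + (0)(7) = 3.00 m/s
Δx = v₀t + ½at² = 3.00·7 + 0.5·0·7² = 21.0 m

Phase 3 (decelerating): v₀ = 3.00 m/s, a = -2 m/s².
v = v₀ + at → t = (0 − 3.00) / -2 = 1.50 s
v² = v₀² + 2aΔx → Δx = (0² − 3.00²)/(2·-2) = 2.25 m
Total distance = 2.05 + 21.0 + 2.25 = 25.3 m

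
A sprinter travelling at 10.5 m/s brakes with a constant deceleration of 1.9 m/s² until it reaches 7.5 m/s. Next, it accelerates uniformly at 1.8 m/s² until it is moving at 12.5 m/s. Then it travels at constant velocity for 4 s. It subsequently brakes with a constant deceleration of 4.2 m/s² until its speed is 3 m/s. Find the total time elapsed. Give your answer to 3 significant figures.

Phase 1 (decelerating): v₀ = 10.5 m/s, a = -1.9 m/s².
v = v₀ + at → t = (7.5 − 10.5) / -1.9 = 1.58 s
v² = v₀² + 2aΔx → Δx = (7.5² − 10.5²)/(2·-1.9) = 14.2 m

Phase 2 (accelerating): v₀ = 7.50 m/s, a = 1.8 m/s².
v = v₀ + at → t = (12.5 − 7.50) / 1.8 = 2.78 s
v² = v₀² + 2aΔx → Δx = (12.5² − 7.50²)/(2·1.8) = 27.8 m

Phase 3 (constant speed): v₀ = 12.5 m/s, a = 0 m/s².
v = v₀ + at = 12.5 + (0)(4) = 12.5 m/s
Δx = v₀t + ½at² = 12.5·4 + 0.5·0·4² = 50.0 m

Phase 4 (decelerating): v₀ = 12.5 m/s, a = -4.2 m/s².
v = v₀ + at → t = (3 − 12.5) / -4.2 = 2.26 s
v² = v₀² + 2aΔx → Δx = (3² − 12.5²)/(2·-4.2) = 17.5 m
Total time = 1.58 + 2.78 + 4.00 + 2.26 = 10.6 s

10.6 s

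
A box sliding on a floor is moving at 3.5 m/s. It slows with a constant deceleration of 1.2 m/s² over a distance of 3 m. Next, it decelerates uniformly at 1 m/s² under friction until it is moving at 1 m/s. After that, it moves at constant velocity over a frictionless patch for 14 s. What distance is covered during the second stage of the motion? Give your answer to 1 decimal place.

Phase 1 (decelerating): v₀ = 3.50 m/s, a = -1.2 m/s².
v² = v₀² + 2aΔx = 3.50² + 2·-1.2·3 = 5.05 → v = 2.25 m/s
t = (v − v₀)/a = (2.25 − 3.50)/-1.2 = 1.04 s

Phase 2 (decelerating): v₀ = 2.25 m/s, a = -1 m/s².
v = v₀ + at → t = (1 − 2.25) / -1 = 1.25 s
v² = v₀² + 2aΔx → Δx = (1² − 2.25²)/(2·-1) = 2.02 m
Distance in phase 2 = 2.02 m

2.0 m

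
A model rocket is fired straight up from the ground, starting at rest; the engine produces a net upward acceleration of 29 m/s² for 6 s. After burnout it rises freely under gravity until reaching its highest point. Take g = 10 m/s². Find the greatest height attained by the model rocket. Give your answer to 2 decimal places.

Phase 1 (powered ascent): v₀ = 0 m/s, a = 29 m/s².
v = v₀ + at = 0 + (29)(6) = 174 m/s
Δx = v₀t + ½at² = 0·6 + 0.5·29·6² = 522 m

Phase 2 (coasting upward): v₀ = 174 m/s, a = -10 m/s².
v = v₀ + at → t = (0 − 174) / -10 = 17.4 s
v² = v₀² + 2aΔx → Δx = (0² − 174²)/(2·-10) = 1510 m
Maximum height = 522 + 1510 = 2040 m

2035.80 m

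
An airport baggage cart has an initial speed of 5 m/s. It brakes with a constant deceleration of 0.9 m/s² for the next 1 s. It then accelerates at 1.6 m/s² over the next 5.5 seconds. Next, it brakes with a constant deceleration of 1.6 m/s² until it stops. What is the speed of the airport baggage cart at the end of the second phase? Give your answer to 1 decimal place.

Phase 1 (decelerating): v₀ = 5.00 m/s, a = -0.9 m/s².
v = v₀ + at = 5.00 + (-0.9)(1) = 4.10 m/s
Δx = v₀t + ½at² = 5.00·1 + 0.5·-0.9·1² = 4.55 m

Phase 2 (accelerating): v₀ = 4.10 m/s, a = 1.6 m/s².
v = v₀ + at = 4.10 + (1.6)(5.5) = 12.9 m/s
Δx = v₀t + ½at² = 4.10·5.5 + 0.5·1.6·5.5² = 46.8 m
Speed at end of phase 2 = 12.9 m/s

12.9 m/s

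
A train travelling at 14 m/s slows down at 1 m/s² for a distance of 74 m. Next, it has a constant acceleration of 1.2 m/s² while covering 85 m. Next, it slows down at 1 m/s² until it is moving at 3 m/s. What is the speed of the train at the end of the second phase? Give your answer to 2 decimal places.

15.87 m/s

Phase 1 (decelerating): v₀ = 14.0 m/s, a = -1 m/s².
v² = v₀² + 2aΔx = 14.0² + 2·-1·74 = 48.0 → v = 6.93 m/s
t = (v − v₀)/a = (6.93 − 14.0)/-1 = 7.07 s

Phase 2 (accelerating): v₀ = 6.93 m/s, a = 1.2 m/s².
v² = v₀² + 2aΔx = 6.93² + 2·1.2·85 = 252 → v = 15.9 m/s
t = (v − v₀)/a = (15.9 − 6.93)/1.2 = 7.46 s
Speed at end of phase 2 = 15.9 m/s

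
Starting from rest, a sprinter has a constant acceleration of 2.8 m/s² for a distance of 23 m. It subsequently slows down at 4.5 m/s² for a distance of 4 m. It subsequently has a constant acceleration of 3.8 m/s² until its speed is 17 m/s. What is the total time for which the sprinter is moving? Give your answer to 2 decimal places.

Phase 1 (accelerating): v₀ = 0 m/s, a = 2.8 m/s².
v² = v₀² + 2aΔx = 0² + 2·2.8·23 = 129 → v = 11.3 m/s
t = (v − v₀)/a = (11.3 − 0)/2.8 = 4.05 s

Phase 2 (decelerating): v₀ = 11.3 m/s, a = -4.5 m/s².
v² = v₀² + 2aΔx = 11.3² + 2·-4.5·4 = 92.8 → v = 9.63 m/s
t = (v − v₀)/a = (9.63 − 11.3)/-4.5 = 0.381 s

Phase 3 (accelerating): v₀ = 9.63 m/s, a = 3.8 m/s².
v = v₀ + at → t = (17 − 9.63) / 3.8 = 1.94 s
v² = v₀² + 2aΔx → Δx = (17² − 9.63²)/(2·3.8) = 25.8 m
Total time = 4.05 + 0.381 + 1.94 = 6.37 s

6.37 s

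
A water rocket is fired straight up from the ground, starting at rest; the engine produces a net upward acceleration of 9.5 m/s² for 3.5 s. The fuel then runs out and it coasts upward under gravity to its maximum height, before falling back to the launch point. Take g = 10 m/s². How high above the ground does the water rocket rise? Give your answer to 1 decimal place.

113.5 m

Phase 1 (powered ascent): v₀ = 0 m/s, a = 9.5 m/s².
v = v₀ + at = 0 + (9.5)(3.5) = 33.2 m/s
Δx = v₀t + ½at² = 0·3.5 + 0.5·9.5·3.5² = 58.2 m

Phase 2 (coasting upward): v₀ = 33.2 m/s, a = -10 m/s².
v = v₀ + at → t = (0 − 33.2) / -10 = 3.33 s
v² = v₀² + 2aΔx → Δx = (0² − 33.2²)/(2·-10) = 55.3 m
Maximum height = 58.2 + 55.3 = 113 m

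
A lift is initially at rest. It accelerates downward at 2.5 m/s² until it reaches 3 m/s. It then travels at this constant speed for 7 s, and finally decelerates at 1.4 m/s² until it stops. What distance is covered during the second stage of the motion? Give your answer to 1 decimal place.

Phase 1 (accelerating): v₀ = 0 m/s, a = 2.5 m/s².
v = v₀ + at → t = (3 − 0) / 2.5 = 1.20 s
v² = v₀² + 2aΔx → Δx = (3² − 0²)/(2·2.5) = 1.80 m

Phase 2 (constant speed): v₀ = 3.00 m/s, a = 0 m/s².
v = v₀ + at = 3.00 + (0)(7) = 3.00 m/s
Δx = v₀t + ½at² = 3.00·7 + 0.5·0·7² = 21.0 m
Distance in phase 2 = 21.0 m

21.0 m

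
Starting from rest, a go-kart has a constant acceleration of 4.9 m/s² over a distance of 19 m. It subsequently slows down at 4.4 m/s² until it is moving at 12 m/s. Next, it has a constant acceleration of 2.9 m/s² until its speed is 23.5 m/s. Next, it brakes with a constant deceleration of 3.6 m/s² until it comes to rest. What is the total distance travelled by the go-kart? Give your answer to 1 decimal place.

Phase 1 (accelerating): v₀ = 0 m/s, a = 4.9 m/s².
v² = v₀² + 2aΔx = 0² + 2·4.9·19 = 186 → v = 13.6 m/s
t = (v − v₀)/a = (13.6 − 0)/4.9 = 2.78 s

Phase 2 (decelerating): v₀ = 13.6 m/s, a = -4.4 m/s².
v = v₀ + at → t = (12 − 13.6) / -4.4 = 0.374 s
v² = v₀² + 2aΔx → Δx = (12² − 13.6²)/(2·-4.4) = 4.80 m

Phase 3 (accelerating): v₀ = 12.0 m/s, a = 2.9 m/s².
v = v₀ + at → t = (23.5 − 12.0) / 2.9 = 3.97 s
v² = v₀² + 2aΔx → Δx = (23.5² − 12.0²)/(2·2.9) = 70.4 m

Phase 4 (decelerating): v₀ = 23.5 m/s, a = -3.6 m/s².
v = v₀ + at → t = (0 − 23.5) / -3.6 = 6.53 s
v² = v₀² + 2aΔx → Δx = (0² − 23.5²)/(2·-3.6) = 76.7 m
Total distance = 19.0 + 4.80 + 70.4 + 76.7 = 171 m

170.9 m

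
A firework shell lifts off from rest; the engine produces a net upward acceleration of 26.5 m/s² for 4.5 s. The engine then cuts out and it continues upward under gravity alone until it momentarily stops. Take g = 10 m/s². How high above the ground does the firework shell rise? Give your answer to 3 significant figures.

Phase 1 (powered ascent): v₀ = 0 m/s, a = 26.5 m/s².
v = v₀ + at = 0 + (26.5)(4.5) = 119 m/s
Δx = v₀t + ½at² = 0·4.5 + 0.5·26.5·4.5² = 268 m

Phase 2 (coasting upward): v₀ = 119 m/s, a = -10 m/s².
v = v₀ + at → t = (0 − 119) / -10 = 11.9 s
v² = v₀² + 2aΔx → Δx = (0² − 119²)/(2·-10) = 711 m
Maximum height = 268 + 711 = 979 m

979 m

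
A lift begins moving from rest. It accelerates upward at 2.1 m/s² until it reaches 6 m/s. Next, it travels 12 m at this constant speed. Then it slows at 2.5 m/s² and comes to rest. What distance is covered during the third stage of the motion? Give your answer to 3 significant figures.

7.20 m

Phase 1 (accelerating): v₀ = 0 m/s, a = 2.1 m/s².
v = v₀ + at → t = (6 − 0) / 2.1 = 2.86 s
v² = v₀² + 2aΔx → Δx = (6² − 0²)/(2·2.1) = 8.57 m

Phase 2 (constant speed): v₀ = 6.00 m/s, a = 0 m/s².
Constant speed: t = d/v = 12/6.00 = 2.00 s

Phase 3 (decelerating): v₀ = 6.00 m/s, a = -2.5 m/s².
v = v₀ + at → t = (0 − 6.00) / -2.5 = 2.40 s
v² = v₀² + 2aΔx → Δx = (0² − 6.00²)/(2·-2.5) = 7.20 m
Distance in phase 3 = 7.20 m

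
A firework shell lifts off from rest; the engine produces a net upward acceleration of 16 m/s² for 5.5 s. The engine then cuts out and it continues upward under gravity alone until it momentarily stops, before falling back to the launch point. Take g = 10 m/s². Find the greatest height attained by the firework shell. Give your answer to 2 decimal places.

629.20 m

Phase 1 (powered ascent): v₀ = 0 m/s, a = 16 m/s².
v = v₀ + at = 0 + (16)(5.5) = 88.0 m/s
Δx = v₀t + ½at² = 0·5.5 + 0.5·16·5.5² = 242 m

Phase 2 (coasting upward): v₀ = 88.0 m/s, a = -10 m/s².
v = v₀ + at → t = (0 − 88.0) / -10 = 8.80 s
v² = v₀² + 2aΔx → Δx = (0² − 88.0²)/(2·-10) = 387 m
Maximum height = 242 + 387 = 629 m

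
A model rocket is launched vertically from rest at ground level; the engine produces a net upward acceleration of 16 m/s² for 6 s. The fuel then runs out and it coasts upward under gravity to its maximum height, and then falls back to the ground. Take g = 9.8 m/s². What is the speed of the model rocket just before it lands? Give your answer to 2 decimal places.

Phase 1 (powered ascent): v₀ = 0 m/s, a = 16 m/s².
v = v₀ + at = 0 + (16)(6) = 96.0 m/s
Δx = v₀t + ½at² = 0·6 + 0.5·16·6² = 288 m

Phase 2 (coasting upward): v₀ = 96.0 m/s, a = -9.8 m/s².
v = v₀ + at → t = (0 − 96.0) / -9.8 = 9.80 s
v² = v₀² + 2aΔx → Δx = (0² − 96.0²)/(2·-9.8) = 470 m

Phase 3 (free fall): v₀ = 0 m/s, a = -9.8 m/s².
Falls 758 m from rest: t = √(2·758/9.8) = 12.4 s; v = g·t = 122 m/s.
Impact speed = 122 m/s

121.90 m/s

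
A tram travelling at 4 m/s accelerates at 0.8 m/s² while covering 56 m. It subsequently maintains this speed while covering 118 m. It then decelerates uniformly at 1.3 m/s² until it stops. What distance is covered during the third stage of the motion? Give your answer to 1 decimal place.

40.6 m

Phase 1 (accelerating): v₀ = 4.00 m/s, a = 0.8 m/s².
v² = v₀² + 2aΔx = 4.00² + 2·0.8·56 = 106 → v = 10.3 m/s
t = (v − v₀)/a = (10.3 − 4.00)/0.8 = 7.85 s

Phase 2 (constant speed): v₀ = 10.3 m/s, a = 0 m/s².
Constant speed: t = d/v = 118/10.3 = 11.5 s

Phase 3 (decelerating): v₀ = 10.3 m/s, a = -1.3 m/s².
v = v₀ + at → t = (0 − 10.3) / -1.3 = 7.90 s
v² = v₀² + 2aΔx → Δx = (0² − 10.3²)/(2·-1.3) = 40.6 m
Distance in phase 3 = 40.6 m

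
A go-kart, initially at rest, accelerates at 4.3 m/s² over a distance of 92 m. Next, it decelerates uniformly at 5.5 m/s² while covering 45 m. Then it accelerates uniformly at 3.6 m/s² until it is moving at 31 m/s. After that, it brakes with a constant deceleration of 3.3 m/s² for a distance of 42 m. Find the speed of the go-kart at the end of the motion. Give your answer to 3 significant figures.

26.1 m/s

Phase 1 (accelerating): v₀ = 0 m/s, a = 4.3 m/s².
v² = v₀² + 2aΔx = 0² + 2·4.3·92 = 791 → v = 28.1 m/s
t = (v − v₀)/a = (28.1 − 0)/4.3 = 6.54 s

Phase 2 (decelerating): v₀ = 28.1 m/s, a = -5.5 m/s².
v² = v₀² + 2aΔx = 28.1² + 2·-5.5·45 = 296 → v = 17.2 m/s
t = (v − v₀)/a = (17.2 − 28.1)/-5.5 = 1.99 s

Phase 3 (accelerating): v₀ = 17.2 m/s, a = 3.6 m/s².
v = v₀ + at → t = (31 − 17.2) / 3.6 = 3.83 s
v² = v₀² + 2aΔx → Δx = (31² − 17.2²)/(2·3.6) = 92.3 m

Phase 4 (decelerating): v₀ = 31.0 m/s, a = -3.3 m/s².
v² = v₀² + 2aΔx = 31.0² + 2·-3.3·42 = 684 → v = 26.1 m/s
t = (v − v₀)/a = (26.1 − 31.0)/-3.3 = 1.47 s
Final speed = 26.1 m/s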